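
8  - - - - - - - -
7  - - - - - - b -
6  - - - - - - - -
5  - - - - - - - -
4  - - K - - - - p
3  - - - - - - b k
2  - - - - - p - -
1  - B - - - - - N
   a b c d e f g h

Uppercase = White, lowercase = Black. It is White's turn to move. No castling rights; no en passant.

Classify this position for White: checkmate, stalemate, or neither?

White to move; white king on c4.
In check: no.
Legal moves for White: Kd5, Kc5, Kb5, Kb4, Kd3, Kb3, Nxg3, Nxf2+, Bh7, Bg6, Bf5+, Be4, Bd3, Bc2, Ba2.
White has 15 legal moves and is not in check → neither.

neither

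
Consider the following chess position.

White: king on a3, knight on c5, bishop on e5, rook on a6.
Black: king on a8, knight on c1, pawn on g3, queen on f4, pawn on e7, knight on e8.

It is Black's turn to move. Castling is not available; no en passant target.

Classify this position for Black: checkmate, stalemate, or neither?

checkmate

Black to move; black king on a8.
In check: yes, from the white rook on a6.
King squares — a7: attacked by Ra6; b7: attacked by Nc5; b8: attacked by Be5.
Legal moves for Black: none.
In check with no legal moves → checkmate.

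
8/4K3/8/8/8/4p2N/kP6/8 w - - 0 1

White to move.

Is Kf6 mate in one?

no

After Kf6: black king on a2; in check: no.
Black is not in check, so this cannot be checkmate.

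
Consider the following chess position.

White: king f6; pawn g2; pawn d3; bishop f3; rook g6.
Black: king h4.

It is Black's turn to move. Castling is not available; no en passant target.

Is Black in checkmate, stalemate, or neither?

stalemate

Black to move; black king on h4.
In check: no.
King squares — g3: attacked by Rg6; h3: attacked by Pg2; g4: attacked by Bf3; g5: attacked by Kf6; h5: attacked by Bf3.
Legal moves for Black: none.
Not in check and no legal moves → stalemate.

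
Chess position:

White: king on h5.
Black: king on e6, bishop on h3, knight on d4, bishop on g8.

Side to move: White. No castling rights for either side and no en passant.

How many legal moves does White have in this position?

White to move; king on h5.
In check: no.
Legal moves: Kh6, Kg6, Kg5, Kh4.
Count: 4.

4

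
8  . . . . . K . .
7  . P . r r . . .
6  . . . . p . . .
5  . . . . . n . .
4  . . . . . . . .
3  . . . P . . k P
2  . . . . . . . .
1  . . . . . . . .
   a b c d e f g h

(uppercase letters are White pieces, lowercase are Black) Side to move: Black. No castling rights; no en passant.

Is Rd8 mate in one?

After Rd8: white king on f8; in check: yes, from the black rook on d8.
King squares — e7: attacked by Nf5; f7: attacked by Re7; g7: attacked by Nf5; e8: attacked by Re7; g8: attacked by Rd8.
White has no legal moves → checkmate.

yes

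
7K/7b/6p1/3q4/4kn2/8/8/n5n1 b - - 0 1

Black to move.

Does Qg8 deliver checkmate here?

yes

After Qg8: white king on h8; in check: yes, from the black queen on g8.
King squares — g7: attacked by Qg8; h7: attacked by Qg8; g8: attacked by Bh7.
White has no legal moves → checkmate.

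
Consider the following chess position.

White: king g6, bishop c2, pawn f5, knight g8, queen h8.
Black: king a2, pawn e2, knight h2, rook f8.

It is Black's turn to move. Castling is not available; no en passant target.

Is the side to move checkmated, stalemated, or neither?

Black to move; black king on a2.
In check: no.
Legal moves for Black: Rxg8+, Re8, Rd8, Rc8, Rb8, Ra8, Rf7, Rf6+, Rxf5, Ng4, Nf3, Nf1, Ka3, e1=Q, e1=R, e1=B, e1=N.
Black has 17 legal moves and is not in check → neither.

neither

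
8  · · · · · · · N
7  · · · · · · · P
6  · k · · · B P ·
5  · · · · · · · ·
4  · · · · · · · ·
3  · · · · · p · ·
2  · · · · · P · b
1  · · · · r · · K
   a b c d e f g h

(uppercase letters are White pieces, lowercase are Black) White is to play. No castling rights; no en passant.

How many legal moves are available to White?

White to move; king on h1.
In check: yes, from the black rook on e1.
Legal moves: Kxh2.
Count: 1.

1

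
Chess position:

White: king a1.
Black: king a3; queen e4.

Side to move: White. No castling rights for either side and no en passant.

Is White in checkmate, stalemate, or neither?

White to move; white king on a1.
In check: no.
King squares — b1: attacked by Qe4; a2: attacked by Ka3; b2: attacked by Ka3.
Legal moves for White: none.
Not in check and no legal moves → stalemate.

stalemate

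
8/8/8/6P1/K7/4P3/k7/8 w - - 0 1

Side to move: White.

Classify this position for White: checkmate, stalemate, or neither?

neither

White to move; white king on a4.
In check: no.
Legal moves for White: Kb5, Ka5, Kb4, g6, e4.
White has 5 legal moves and is not in check → neither.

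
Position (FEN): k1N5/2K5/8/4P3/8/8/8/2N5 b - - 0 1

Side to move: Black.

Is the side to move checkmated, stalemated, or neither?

stalemate

Black to move; black king on a8.
In check: no.
King squares — a7: attacked by Nc8; b7: attacked by Kc7; b8: attacked by Kc7.
Legal moves for Black: none.
Not in check and no legal moves → stalemate.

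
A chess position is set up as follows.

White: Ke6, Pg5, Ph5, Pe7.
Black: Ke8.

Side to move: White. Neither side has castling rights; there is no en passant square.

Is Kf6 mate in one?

no

After Kf6: black king on e8; in check: no.
Black is not in check, so this cannot be checkmate.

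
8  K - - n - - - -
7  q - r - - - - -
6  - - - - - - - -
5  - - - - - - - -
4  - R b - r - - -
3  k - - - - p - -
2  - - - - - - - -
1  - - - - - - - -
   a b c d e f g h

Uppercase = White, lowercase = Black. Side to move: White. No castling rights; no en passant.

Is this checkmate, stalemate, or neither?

White to move; white king on a8.
In check: yes, from the black queen on a7.
King squares — a7: attacked by Rc7; b7: attacked by Qa7; b8: attacked by Qa7.
Legal moves for White: none.
In check with no legal moves → checkmate.

checkmate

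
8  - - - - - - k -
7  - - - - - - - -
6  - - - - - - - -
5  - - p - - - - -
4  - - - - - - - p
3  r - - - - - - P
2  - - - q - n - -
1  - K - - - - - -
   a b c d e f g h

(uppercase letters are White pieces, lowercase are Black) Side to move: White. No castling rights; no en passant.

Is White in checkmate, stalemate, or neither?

White to move; white king on b1.
In check: no.
King squares — a1: attacked by Ra3; c1: attacked by Qd2; a2: attacked by Qd2; b2: attacked by Qd2; c2: attacked by Qd2.
Legal moves for White: none.
Not in check and no legal moves → stalemate.

stalemate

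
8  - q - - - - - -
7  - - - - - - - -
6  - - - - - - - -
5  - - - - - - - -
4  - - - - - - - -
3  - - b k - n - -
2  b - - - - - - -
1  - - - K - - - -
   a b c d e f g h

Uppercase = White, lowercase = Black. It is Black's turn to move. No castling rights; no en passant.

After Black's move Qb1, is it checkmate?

yes

After Qb1: white king on d1; in check: yes, from the black queen on b1.
King squares — c1: attacked by Qb1; e1: attacked by Qb1; c2: attacked by Qb1; d2: attacked by Bc3; e2: attacked by Kd3.
White has no legal moves → checkmate.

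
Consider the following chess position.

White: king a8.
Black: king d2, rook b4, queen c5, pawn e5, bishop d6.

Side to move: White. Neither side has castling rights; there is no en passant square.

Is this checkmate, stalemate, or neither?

White to move; white king on a8.
In check: no.
King squares — a7: attacked by Qc5; b7: attacked by Rb4; b8: attacked by Rb4.
Legal moves for White: none.
Not in check and no legal moves → stalemate.

stalemate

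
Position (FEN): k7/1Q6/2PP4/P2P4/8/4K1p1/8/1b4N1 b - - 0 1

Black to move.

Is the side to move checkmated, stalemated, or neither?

Black to move; black king on a8.
In check: yes, from the white queen on b7.
King squares — a7: attacked by Qb7; b7: attacked by Pc6; b8: attacked by Qb7.
Legal moves for Black: none.
In check with no legal moves → checkmate.

checkmate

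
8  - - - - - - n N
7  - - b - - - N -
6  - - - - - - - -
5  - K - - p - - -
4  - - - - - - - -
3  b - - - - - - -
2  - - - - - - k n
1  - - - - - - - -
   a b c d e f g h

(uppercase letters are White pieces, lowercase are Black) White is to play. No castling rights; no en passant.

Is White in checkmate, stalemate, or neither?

neither

White to move; white king on b5.
In check: no.
Legal moves for White: Nf7, Ng6, Ne8, Ne6, Nh5, Nf5, Kc6, Ka6, Kc4, Ka4.
White has 10 legal moves and is not in check → neither.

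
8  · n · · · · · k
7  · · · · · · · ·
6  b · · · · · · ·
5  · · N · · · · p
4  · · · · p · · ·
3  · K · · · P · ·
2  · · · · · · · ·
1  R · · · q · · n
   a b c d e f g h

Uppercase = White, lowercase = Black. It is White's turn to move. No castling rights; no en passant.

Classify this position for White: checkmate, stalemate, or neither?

White to move; white king on b3.
In check: no.
Legal moves for White include: Nd7, Nb7, Ne6, Nxa6, Nxe4, Na4, Nd3, Ka4, Ka3, Kc2, Kb2, Ka2, Rxa6, Ra5, Ra4, Ra3, Ra2, Rxe1, ... (list truncated; more exist).
White has legal moves and is not in check → neither.

neither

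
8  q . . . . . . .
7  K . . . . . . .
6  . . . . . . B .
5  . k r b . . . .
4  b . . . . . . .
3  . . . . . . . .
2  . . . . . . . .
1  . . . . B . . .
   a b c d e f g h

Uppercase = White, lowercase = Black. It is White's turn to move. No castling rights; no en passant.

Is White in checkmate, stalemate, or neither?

White to move; white king on a7.
In check: yes, from the black queen on a8.
King squares — a6: attacked by Kb5; b6: attacked by Kb5; b7: attacked by Bd5; a8: attacked by Bd5; b8: attacked by Qa8.
Legal moves for White: none.
In check with no legal moves → checkmate.

checkmate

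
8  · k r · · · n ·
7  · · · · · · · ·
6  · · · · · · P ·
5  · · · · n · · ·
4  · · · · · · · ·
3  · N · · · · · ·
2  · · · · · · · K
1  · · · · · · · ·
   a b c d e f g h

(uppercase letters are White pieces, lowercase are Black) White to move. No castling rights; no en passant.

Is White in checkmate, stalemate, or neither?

neither

White to move; white king on h2.
In check: no.
Legal moves for White: Nc5, Na5, Nd4, Nd2, Nc1, Na1, Kh3, Kg3, Kg2, Kh1, Kg1, g7.
White has 12 legal moves and is not in check → neither.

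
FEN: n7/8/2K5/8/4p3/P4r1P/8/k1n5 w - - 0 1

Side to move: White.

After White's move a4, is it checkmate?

After a4: black king on a1; in check: no.
Black is not in check, so this cannot be checkmate.

no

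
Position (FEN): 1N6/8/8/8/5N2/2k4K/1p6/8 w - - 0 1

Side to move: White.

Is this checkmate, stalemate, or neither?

White to move; white king on h3.
In check: no.
Legal moves for White: Nd7, Nc6, Na6, Ng6, Ne6, Nh5, Nd5+, Nd3, Ng2, Ne2+, Kh4, Kg4, Kg3, Kh2, Kg2.
White has 15 legal moves and is not in check → neither.

neither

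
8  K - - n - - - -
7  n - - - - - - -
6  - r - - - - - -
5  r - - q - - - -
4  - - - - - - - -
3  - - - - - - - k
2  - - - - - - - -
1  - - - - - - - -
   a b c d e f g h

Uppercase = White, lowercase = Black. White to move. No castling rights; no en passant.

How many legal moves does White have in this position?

White to move; king on a8.
In check: yes, from the black queen on d5.
Legal moves: none.
Count: 0.

0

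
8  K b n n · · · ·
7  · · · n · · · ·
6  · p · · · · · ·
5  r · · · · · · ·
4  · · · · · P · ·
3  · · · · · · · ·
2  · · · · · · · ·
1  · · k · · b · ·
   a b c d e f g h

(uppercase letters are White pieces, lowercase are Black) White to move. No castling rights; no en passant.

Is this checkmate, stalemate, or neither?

checkmate

White to move; white king on a8.
In check: yes, from the black rook on a5.
King squares — a7: attacked by Ra5; b7: attacked by Nd8; b8: attacked by Nd7.
Legal moves for White: none.
In check with no legal moves → checkmate.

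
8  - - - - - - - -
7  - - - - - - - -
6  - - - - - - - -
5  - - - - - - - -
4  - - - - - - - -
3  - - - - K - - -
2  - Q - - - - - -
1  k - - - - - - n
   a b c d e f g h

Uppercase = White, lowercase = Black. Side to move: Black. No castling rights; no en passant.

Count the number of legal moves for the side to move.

1

Black to move; king on a1.
In check: yes, from the white queen on b2.
Legal moves: Kxb2.
Count: 1.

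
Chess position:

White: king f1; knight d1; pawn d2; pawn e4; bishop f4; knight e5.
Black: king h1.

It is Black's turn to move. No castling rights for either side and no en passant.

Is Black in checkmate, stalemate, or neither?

Black to move; black king on h1.
In check: no.
King squares — g1: attacked by Kf1; g2: attacked by Kf1; h2: attacked by Bf4.
Legal moves for Black: none.
Not in check and no legal moves → stalemate.

stalemate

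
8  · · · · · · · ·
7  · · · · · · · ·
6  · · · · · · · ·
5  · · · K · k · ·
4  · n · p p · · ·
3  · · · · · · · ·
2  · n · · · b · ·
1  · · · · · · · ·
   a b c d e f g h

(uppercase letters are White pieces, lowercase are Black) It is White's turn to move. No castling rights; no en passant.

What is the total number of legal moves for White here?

2

White to move; king on d5.
In check: yes, from the black knight on b4.
Legal moves: Kd6, Kc5.
Count: 2.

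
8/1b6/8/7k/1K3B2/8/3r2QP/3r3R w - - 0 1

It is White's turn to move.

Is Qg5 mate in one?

After Qg5: black king on h5; in check: yes, from the white queen on g5.
King squares — g4: attacked by Qg5; h4: attacked by Qg5; g5: attacked by Bf4; g6: attacked by Qg5; h6: attacked by Qg5.
Black has no legal moves → checkmate.

yes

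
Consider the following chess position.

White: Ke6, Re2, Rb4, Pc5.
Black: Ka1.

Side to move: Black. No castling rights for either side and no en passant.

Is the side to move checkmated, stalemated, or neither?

stalemate

Black to move; black king on a1.
In check: no.
King squares — b1: attacked by Rb4; a2: attacked by Re2; b2: attacked by Re2.
Legal moves for Black: none.
Not in check and no legal moves → stalemate.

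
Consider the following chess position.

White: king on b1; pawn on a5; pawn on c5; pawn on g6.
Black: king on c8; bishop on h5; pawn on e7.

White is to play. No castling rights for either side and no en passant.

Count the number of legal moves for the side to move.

White to move; king on b1.
In check: no.
Legal moves: Kc2, Kb2, Ka2, Kc1, Ka1, g7, c6, a6.
Count: 8.

8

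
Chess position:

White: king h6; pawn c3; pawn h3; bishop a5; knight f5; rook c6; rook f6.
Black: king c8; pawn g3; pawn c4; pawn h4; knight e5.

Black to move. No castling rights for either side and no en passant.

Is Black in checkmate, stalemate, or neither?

neither

Black to move; black king on c8.
In check: yes, from the white rook on c6.
Legal moves for Black: Kb8, Kd7, Kb7, Nxc6.
Black is in check but has 4 legal moves → neither.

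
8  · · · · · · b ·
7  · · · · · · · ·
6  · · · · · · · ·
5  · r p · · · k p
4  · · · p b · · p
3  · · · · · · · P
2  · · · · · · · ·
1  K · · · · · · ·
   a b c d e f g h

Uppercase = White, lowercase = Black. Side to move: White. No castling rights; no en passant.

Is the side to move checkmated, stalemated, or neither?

White to move; white king on a1.
In check: no.
King squares — b1: attacked by Be4; a2: attacked by Bg8; b2: attacked by Rb5.
Legal moves for White: none.
Not in check and no legal moves → stalemate.

stalemate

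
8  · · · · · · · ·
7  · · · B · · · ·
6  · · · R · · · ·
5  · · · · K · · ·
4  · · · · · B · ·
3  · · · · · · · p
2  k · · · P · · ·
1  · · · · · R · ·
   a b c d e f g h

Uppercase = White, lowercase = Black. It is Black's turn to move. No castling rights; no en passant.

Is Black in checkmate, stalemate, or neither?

neither

Black to move; black king on a2.
In check: no.
Legal moves for Black: Kb3, Ka3, Kb2, h2.
Black has 4 legal moves and is not in check → neither.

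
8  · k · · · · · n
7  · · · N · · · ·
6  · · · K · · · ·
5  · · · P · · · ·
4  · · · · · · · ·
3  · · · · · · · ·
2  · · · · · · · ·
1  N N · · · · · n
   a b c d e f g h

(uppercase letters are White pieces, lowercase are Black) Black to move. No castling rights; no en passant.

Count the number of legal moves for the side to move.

4

Black to move; king on b8.
In check: yes, from the white knight on d7.
Legal moves: Kc8, Ka8, Kb7, Ka7.
Count: 4.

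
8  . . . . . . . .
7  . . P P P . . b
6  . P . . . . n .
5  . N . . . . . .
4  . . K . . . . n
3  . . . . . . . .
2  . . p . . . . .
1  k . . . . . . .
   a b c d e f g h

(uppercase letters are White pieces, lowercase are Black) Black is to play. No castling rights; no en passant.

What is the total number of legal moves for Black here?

Black to move; king on a1.
In check: no.
Legal moves: Bg8+, Nh8, Nf8, Nxe7, Ne5+, Nf4, Nf5, Nf3, Ng2, Kb2, Ka2, Kb1, c1=Q+, c1=R+, c1=B, c1=N.
Count: 16.

16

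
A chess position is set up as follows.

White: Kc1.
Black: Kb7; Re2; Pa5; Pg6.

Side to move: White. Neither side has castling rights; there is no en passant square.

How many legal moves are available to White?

White to move; king on c1.
In check: no.
Legal moves: Kd1, Kb1.
Count: 2.

2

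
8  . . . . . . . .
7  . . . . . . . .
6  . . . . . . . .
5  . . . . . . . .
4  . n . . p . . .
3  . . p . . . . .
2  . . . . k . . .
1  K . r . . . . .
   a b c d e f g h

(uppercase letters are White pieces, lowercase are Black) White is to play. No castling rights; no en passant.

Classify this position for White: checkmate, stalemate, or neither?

White to move; white king on a1.
In check: yes, from the black rook on c1.
King squares — b1: attacked by Rc1; a2: attacked by Nb4; b2: attacked by Pc3.
Legal moves for White: none.
In check with no legal moves → checkmate.

checkmate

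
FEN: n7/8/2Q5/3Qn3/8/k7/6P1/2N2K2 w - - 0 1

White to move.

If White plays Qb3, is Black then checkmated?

After Qb3: black king on a3; in check: yes, from the white queen on b3.
King squares — a2: attacked by Nc1; b2: attacked by Qb3; b3: attacked by Nc1; a4: attacked by Qb3; b4: attacked by Qb3.
Black has no legal moves → checkmate.

yes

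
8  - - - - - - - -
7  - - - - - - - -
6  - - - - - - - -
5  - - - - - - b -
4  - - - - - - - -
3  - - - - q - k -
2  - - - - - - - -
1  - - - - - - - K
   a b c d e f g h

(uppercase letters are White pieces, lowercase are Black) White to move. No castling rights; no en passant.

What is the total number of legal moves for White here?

0

White to move; king on h1.
In check: no.
Legal moves: none.
Count: 0.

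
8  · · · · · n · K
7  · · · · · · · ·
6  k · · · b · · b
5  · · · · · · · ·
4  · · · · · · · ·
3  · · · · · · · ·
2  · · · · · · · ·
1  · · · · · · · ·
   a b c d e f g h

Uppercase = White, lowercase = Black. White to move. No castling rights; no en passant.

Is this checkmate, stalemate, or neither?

stalemate

White to move; white king on h8.
In check: no.
King squares — g7: attacked by Bh6; h7: attacked by Nf8; g8: attacked by Be6.
Legal moves for White: none.
Not in check and no legal moves → stalemate.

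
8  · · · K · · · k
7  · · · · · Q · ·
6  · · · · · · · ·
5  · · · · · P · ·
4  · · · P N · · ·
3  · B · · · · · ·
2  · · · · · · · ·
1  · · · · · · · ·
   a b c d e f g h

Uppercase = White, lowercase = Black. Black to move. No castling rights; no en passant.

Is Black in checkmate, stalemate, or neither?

Black to move; black king on h8.
In check: no.
King squares — g7: attacked by Qf7; h7: attacked by Qf7; g8: attacked by Qf7.
Legal moves for Black: none.
Not in check and no legal moves → stalemate.

stalemate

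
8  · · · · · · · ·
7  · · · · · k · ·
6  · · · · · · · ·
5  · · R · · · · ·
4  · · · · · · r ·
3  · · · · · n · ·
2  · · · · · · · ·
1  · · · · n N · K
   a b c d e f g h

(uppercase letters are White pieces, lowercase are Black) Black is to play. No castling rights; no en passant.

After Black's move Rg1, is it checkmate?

yes

After Rg1: white king on h1; in check: yes, from the black rook on g1.
King squares — g1: attacked by Nf3; g2: attacked by Ne1; h2: attacked by Nf3.
White has no legal moves → checkmate.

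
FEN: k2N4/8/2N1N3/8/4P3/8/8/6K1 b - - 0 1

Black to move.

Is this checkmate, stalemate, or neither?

stalemate

Black to move; black king on a8.
In check: no.
King squares — a7: attacked by Nc6; b7: attacked by Nd8; b8: attacked by Nc6.
Legal moves for Black: none.
Not in check and no legal moves → stalemate.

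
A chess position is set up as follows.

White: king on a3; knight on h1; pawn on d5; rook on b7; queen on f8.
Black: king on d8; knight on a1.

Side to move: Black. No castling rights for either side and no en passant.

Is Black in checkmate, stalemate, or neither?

checkmate

Black to move; black king on d8.
In check: yes, from the white queen on f8.
King squares — c7: attacked by Rb7; d7: attacked by Rb7; e7: attacked by Rb7; c8: attacked by Qf8; e8: attacked by Qf8.
Legal moves for Black: none.
In check with no legal moves → checkmate.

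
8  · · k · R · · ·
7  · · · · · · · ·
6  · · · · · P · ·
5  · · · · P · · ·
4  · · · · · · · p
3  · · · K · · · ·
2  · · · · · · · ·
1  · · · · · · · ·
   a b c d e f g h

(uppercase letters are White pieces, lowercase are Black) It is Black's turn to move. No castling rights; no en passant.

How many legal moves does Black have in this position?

Black to move; king on c8.
In check: yes, from the white rook on e8.
Legal moves: Kd7, Kc7, Kb7.
Count: 3.

3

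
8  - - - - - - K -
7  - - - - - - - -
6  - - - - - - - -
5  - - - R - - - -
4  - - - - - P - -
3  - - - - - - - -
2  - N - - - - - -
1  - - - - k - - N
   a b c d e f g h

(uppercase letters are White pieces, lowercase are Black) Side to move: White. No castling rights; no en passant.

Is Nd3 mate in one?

no

After Nd3: black king on e1; in check: yes, from the white knight on d3.
Black has 4 legal replies: Ke2, Kd2, Kf1, Kd1.
In check but a legal move exists → not checkmate.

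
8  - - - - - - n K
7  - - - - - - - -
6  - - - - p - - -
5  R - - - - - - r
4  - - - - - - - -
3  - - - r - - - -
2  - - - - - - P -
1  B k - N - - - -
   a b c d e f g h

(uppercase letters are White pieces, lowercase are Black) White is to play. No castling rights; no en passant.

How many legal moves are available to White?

3

White to move; king on h8.
In check: yes, from the black rook on h5.
Legal moves: Kxg8, Kg7, Rxh5.
Count: 3.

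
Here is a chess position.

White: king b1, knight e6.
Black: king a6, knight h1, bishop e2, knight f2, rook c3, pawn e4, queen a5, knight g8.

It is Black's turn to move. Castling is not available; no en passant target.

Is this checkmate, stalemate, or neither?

neither

Black to move; black king on a6.
In check: no.
Legal moves for Black include: Ne7, Nh6, Nf6, Kb7, Ka7, Kb6, Kb5, Qd8, Qc7, Qb6+, Qh5, Qg5, Qf5, Qe5, Qd5, Qc5, Qb5+, Qb4+, ... (list truncated; more exist).
Black has legal moves and is not in check → neither.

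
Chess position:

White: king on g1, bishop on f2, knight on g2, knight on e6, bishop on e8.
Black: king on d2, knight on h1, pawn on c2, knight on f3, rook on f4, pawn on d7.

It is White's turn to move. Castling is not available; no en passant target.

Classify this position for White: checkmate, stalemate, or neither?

White to move; white king on g1.
In check: yes, from the black knight on f3.
King squares — f1: available; h1: available; f2: own bishop; g2: own knight; h2: attacked by Nf3.
Legal moves for White: Kxh1, Kf1.
White is in check but has 2 legal moves → neither.

neither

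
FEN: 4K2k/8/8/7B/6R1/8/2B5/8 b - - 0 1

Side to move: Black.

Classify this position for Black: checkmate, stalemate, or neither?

stalemate

Black to move; black king on h8.
In check: no.
King squares — g7: attacked by Rg4; h7: attacked by Bc2; g8: attacked by Rg4.
Legal moves for Black: none.
Not in check and no legal moves → stalemate.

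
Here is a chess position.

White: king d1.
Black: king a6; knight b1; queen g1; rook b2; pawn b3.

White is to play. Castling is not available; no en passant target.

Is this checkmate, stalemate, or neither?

White to move; white king on d1.
In check: yes, from the black queen on g1.
King squares — c1: attacked by Qg1; e1: attacked by Qg1; c2: attacked by Rb2; d2: attacked by Nb1; e2: attacked by Rb2.
Legal moves for White: none.
In check with no legal moves → checkmate.

checkmate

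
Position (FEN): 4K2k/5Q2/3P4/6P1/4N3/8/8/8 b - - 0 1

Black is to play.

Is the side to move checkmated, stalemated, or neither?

stalemate

Black to move; black king on h8.
In check: no.
King squares — g7: attacked by Qf7; h7: attacked by Qf7; g8: attacked by Qf7.
Legal moves for Black: none.
Not in check and no legal moves → stalemate.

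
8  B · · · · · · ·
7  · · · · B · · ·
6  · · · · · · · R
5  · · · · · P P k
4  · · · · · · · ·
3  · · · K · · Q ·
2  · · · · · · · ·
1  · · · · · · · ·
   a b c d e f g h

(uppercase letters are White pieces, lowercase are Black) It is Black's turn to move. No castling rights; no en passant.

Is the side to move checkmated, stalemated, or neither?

checkmate

Black to move; black king on h5.
In check: yes, from the white rook on h6.
King squares — g4: attacked by Qg3; h4: attacked by Qg3; g5: attacked by Qg3; g6: attacked by Pf5; h6: attacked by Pg5.
Legal moves for Black: none.
In check with no legal moves → checkmate.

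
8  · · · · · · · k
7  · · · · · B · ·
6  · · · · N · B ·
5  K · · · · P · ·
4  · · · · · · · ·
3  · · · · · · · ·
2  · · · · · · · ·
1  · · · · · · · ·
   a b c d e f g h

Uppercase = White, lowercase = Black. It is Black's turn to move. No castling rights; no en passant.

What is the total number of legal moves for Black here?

0

Black to move; king on h8.
In check: no.
Legal moves: none.
Count: 0.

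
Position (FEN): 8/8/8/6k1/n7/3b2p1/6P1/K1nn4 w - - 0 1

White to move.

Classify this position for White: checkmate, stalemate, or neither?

stalemate

White to move; white king on a1.
In check: no.
King squares — b1: attacked by Bd3; a2: attacked by Nc1; b2: attacked by Nd1.
Legal moves for White: none.
Not in check and no legal moves → stalemate.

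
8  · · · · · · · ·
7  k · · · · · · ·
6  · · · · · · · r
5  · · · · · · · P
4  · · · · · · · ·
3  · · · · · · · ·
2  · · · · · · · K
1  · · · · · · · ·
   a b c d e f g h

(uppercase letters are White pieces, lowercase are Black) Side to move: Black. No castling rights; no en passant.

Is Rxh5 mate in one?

After Rxh5: white king on h2; in check: yes, from the black rook on h5.
White has 3 legal replies: Kg3, Kg2, Kg1.
In check but a legal move exists → not checkmate.

no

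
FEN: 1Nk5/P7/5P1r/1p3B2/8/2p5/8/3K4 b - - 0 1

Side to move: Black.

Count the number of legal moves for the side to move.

Black to move; king on c8.
In check: yes, from the white bishop on f5.
Legal moves: Kd8, Kc7, Kb7.
Count: 3.

3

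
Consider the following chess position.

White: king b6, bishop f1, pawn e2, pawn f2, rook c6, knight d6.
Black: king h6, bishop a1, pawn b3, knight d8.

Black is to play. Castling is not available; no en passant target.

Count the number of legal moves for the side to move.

Black to move; king on h6.
In check: no.
Legal moves: Nf7, Nb7, Ne6, Nxc6, Kh7, Kg7, Kg6, Kh5, Kg5, Bh8, Bg7, Bf6, Be5, Bd4+, Bc3, Bb2, b2.
Count: 17.

17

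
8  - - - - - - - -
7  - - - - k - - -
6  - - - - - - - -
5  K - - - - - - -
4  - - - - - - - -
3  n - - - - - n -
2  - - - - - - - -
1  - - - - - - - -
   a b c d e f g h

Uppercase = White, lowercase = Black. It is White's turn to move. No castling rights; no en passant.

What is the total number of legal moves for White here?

White to move; king on a5.
In check: no.
Legal moves: Kb6, Ka6, Kb4, Ka4.
Count: 4.

4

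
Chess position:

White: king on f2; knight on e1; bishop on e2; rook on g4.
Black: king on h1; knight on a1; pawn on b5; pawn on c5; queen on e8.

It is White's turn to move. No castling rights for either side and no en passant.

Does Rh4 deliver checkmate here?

After Rh4: black king on h1; in check: yes, from the white rook on h4.
King squares — g1: attacked by Kf2; g2: attacked by Ne1; h2: attacked by Rh4.
Black has no legal moves → checkmate.

yes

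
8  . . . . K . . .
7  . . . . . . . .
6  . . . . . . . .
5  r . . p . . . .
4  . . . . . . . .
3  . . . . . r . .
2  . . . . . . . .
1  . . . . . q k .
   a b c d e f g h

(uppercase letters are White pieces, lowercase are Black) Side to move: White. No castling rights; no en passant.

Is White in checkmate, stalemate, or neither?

White to move; white king on e8.
In check: no.
Legal moves for White: Kd8, Ke7, Kd7.
White has 3 legal moves and is not in check → neither.

neither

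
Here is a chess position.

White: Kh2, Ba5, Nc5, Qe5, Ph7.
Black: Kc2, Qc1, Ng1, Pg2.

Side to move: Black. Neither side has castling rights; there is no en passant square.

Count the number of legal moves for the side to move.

17

Black to move; king on c2.
In check: no.
Legal moves: Kd1, Kb1, Nh3, Nf3+, Ne2, Qh6+, Qg5, Qf4+, Qe3, Qa3, Qd2, Qb2, Qf1, Qe1, Qd1, Qb1, Qa1.
Count: 17.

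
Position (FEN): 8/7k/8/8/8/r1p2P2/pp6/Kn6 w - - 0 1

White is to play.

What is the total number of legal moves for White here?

0

White to move; king on a1.
In check: yes, from the black pawn on b2.
Legal moves: none.
Count: 0.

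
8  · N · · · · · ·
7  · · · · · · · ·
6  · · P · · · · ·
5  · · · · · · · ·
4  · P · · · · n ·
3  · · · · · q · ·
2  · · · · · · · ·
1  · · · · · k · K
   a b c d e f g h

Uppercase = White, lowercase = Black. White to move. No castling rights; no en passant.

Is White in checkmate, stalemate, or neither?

checkmate

White to move; white king on h1.
In check: yes, from the black queen on f3.
King squares — g1: attacked by Kf1; g2: attacked by Kf1; h2: attacked by Ng4.
Legal moves for White: none.
In check with no legal moves → checkmate.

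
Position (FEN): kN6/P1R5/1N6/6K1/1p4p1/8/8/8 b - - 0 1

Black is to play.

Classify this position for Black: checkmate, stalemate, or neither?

checkmate

Black to move; black king on a8.
In check: yes, from the white knight on b6.
King squares — a7: attacked by Rc7; b7: attacked by Rc7; b8: attacked by Pa7.
Legal moves for Black: none.
In check with no legal moves → checkmate.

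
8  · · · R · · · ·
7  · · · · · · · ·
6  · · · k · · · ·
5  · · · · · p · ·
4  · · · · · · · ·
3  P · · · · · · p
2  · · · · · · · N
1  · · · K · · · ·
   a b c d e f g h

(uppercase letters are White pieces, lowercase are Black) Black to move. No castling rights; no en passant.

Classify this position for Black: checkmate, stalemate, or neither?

Black to move; black king on d6.
In check: yes, from the white rook on d8.
Legal moves for Black: Ke7, Kc7, Ke6, Kc6, Ke5, Kc5.
Black is in check but has 6 legal moves → neither.

neither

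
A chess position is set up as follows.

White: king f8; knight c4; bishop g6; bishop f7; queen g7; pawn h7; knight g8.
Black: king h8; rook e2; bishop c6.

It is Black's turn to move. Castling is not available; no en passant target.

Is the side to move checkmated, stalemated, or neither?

Black to move; black king on h8.
In check: yes, from the white queen on g7.
King squares — g7: attacked by Kf8; h7: attacked by Bg6; g8: attacked by Bf7.
Legal moves for Black: none.
In check with no legal moves → checkmate.

checkmate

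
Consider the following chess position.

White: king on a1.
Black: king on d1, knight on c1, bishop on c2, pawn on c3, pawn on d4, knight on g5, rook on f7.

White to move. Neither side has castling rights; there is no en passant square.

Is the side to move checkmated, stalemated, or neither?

White to move; white king on a1.
In check: no.
King squares — b1: attacked by Bc2; a2: attacked by Nc1; b2: attacked by Pc3.
Legal moves for White: none.
Not in check and no legal moves → stalemate.

stalemate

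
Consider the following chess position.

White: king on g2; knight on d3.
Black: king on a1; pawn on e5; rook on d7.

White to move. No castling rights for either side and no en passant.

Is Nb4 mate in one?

no

After Nb4: black king on a1; in check: no.
Black is not in check, so this cannot be checkmate.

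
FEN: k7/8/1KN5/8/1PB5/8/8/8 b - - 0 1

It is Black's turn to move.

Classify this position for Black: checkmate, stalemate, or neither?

stalemate

Black to move; black king on a8.
In check: no.
King squares — a7: attacked by Kb6; b7: attacked by Kb6; b8: attacked by Nc6.
Legal moves for Black: none.
Not in check and no legal moves → stalemate.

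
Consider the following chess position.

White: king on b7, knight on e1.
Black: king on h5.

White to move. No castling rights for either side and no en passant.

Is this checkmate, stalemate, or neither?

neither

White to move; white king on b7.
In check: no.
Legal moves for White: Kc8, Kb8, Ka8, Kc7, Ka7, Kc6, Kb6, Ka6, Nf3, Nd3, Ng2, Nc2.
White has 12 legal moves and is not in check → neither.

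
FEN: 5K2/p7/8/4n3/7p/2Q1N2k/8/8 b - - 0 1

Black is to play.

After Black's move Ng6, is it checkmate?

no

After Ng6: white king on f8; in check: yes, from the black knight on g6.
White has 4 legal replies: Kg8, Ke8, Kg7, Kf7.
In check but a legal move exists → not checkmate.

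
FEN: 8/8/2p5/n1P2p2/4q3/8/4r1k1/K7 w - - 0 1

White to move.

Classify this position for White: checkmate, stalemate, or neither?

stalemate

White to move; white king on a1.
In check: no.
King squares — b1: attacked by Qe4; a2: attacked by Re2; b2: attacked by Re2.
Legal moves for White: none.
Not in check and no legal moves → stalemate.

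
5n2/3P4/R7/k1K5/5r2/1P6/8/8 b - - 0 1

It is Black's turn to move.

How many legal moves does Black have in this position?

1

Black to move; king on a5.
In check: yes, from the white rook on a6.
Legal moves: Kxa6.
Count: 1.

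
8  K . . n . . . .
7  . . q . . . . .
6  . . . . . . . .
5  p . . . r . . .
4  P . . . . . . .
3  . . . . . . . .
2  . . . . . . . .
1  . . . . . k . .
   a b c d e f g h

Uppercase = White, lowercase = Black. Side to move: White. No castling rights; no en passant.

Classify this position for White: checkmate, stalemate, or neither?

White to move; white king on a8.
In check: no.
King squares — a7: attacked by Qc7; b7: attacked by Qc7; b8: attacked by Qc7.
Legal moves for White: none.
Not in check and no legal moves → stalemate.

stalemate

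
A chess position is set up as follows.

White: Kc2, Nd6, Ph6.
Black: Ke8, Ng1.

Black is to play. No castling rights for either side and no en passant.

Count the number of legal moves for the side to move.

Black to move; king on e8.
In check: yes, from the white knight on d6.
Legal moves: Kf8, Kd8, Ke7, Kd7.
Count: 4.

4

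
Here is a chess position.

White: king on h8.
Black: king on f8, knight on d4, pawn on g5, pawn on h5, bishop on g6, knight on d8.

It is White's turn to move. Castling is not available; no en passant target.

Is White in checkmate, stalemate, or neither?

White to move; white king on h8.
In check: no.
King squares — g7: attacked by Kf8; h7: attacked by Bg6; g8: attacked by Kf8.
Legal moves for White: none.
Not in check and no legal moves → stalemate.

stalemate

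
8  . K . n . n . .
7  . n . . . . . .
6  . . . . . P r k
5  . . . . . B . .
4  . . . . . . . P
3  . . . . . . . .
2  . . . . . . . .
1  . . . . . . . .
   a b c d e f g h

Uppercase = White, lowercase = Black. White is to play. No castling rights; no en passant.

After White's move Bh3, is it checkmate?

After Bh3: black king on h6; in check: no.
Black is not in check, so this cannot be checkmate.

no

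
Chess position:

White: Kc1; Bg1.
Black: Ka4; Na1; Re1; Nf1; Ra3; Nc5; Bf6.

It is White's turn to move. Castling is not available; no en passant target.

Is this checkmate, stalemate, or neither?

White to move; white king on c1.
In check: yes, from the black rook on e1.
King squares — b1: attacked by Re1; d1: attacked by Re1; b2: attacked by Bf6; c2: attacked by Na1; d2: attacked by Nf1.
Legal moves for White: none.
In check with no legal moves → checkmate.

checkmate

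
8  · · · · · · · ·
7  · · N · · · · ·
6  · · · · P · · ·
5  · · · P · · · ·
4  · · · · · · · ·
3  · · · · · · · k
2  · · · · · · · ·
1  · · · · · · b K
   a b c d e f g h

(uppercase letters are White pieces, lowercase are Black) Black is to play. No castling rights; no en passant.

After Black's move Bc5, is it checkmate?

After Bc5: white king on h1; in check: no.
White is not in check, so this cannot be checkmate.

no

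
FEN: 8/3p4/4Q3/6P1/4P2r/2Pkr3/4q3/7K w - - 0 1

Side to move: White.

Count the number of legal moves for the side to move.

White to move; king on h1.
In check: yes, from the black rook on h4.
Legal moves: Kg1, Qh3.
Count: 2.

2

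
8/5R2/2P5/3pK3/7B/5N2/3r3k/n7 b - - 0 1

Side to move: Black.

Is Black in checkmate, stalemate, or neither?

neither

Black to move; black king on h2.
In check: yes, from the white knight on f3.
King squares — g1: attacked by Nf3; h1: available; g2: available; g3: attacked by Bh4; h3: available.
Legal moves for Black: Kh3, Kg2, Kh1.
Black is in check but has 3 legal moves → neither.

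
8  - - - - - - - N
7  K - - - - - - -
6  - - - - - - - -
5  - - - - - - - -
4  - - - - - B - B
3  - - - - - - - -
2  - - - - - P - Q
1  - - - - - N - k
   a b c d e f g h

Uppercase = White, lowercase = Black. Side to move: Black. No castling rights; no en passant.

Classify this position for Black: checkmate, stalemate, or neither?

checkmate

Black to move; black king on h1.
In check: yes, from the white queen on h2.
King squares — g1: attacked by Qh2; g2: attacked by Qh2; h2: attacked by Nf1.
Legal moves for Black: none.
In check with no legal moves → checkmate.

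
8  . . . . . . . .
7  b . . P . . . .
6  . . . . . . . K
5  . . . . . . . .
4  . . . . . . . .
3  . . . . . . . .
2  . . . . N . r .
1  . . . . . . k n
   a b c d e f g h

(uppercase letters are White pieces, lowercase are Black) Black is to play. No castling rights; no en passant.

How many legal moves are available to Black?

4

Black to move; king on g1.
In check: yes, from the white knight on e2.
Legal moves: Kh2, Kf2, Kf1, Rxe2.
Count: 4.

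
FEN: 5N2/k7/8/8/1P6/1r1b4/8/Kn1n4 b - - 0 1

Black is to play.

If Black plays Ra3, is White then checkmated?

yes

After Ra3: white king on a1; in check: yes, from the black rook on a3.
King squares — b1: attacked by Bd3; a2: attacked by Ra3; b2: attacked by Nd1.
White has no legal moves → checkmate.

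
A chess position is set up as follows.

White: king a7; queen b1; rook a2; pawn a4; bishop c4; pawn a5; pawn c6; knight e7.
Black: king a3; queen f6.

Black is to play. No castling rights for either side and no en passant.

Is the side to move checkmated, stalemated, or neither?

Black to move; black king on a3.
In check: yes, from the white rook on a2.
King squares — a2: attacked by Qb1; b2: attacked by Qb1; b3: attacked by Qb1; a4: attacked by Ra2; b4: attacked by Qb1.
Legal moves for Black: none.
In check with no legal moves → checkmate.

checkmate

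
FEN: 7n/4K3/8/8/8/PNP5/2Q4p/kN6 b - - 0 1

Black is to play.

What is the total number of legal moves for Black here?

Black to move; king on a1.
In check: yes, from the white knight on b3.
Legal moves: none.
Count: 0.

0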